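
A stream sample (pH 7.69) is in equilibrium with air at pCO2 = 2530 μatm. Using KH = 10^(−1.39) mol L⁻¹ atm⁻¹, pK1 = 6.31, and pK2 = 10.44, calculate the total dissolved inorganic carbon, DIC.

[CO2*] = KH · pCO2 = 10^(−1.39) × 2530×10^-6 = 1.031×10^-4 mol/L
α₀ = 1/(1 + K1/[H⁺] + K1K2/[H⁺]²) = 1/(1 + 10^+1.38 + 10^-1.37) = 0.03995
DIC = [CO2*]/α₀ = 1.031×10^-4 / 0.03995 = 2.58 mmol/L

DIC = 2.58 mmol/L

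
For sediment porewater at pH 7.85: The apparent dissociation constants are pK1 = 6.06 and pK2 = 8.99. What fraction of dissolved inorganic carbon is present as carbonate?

α₂ = 0.0665

α₂ = 1 / (1 + [H⁺]/K2 + [H⁺]²/(K1K2)) = 1 / (1 + 10^+1.14 + 10^-0.65)
   = 1 / (1 + 13.804 + 0.22387) = 1/15.028 = 0.06654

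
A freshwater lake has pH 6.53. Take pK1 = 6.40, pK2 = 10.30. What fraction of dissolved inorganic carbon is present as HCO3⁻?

α₁ = 1 / (1 + [H⁺]/K1 + K2/[H⁺]) = 1 / (1 + 10^-0.13 + 10^-3.77)
   = 1 / (1 + 0.74131 + 0.00016982) = 1/1.7415 = 0.5742

α₁ = 0.574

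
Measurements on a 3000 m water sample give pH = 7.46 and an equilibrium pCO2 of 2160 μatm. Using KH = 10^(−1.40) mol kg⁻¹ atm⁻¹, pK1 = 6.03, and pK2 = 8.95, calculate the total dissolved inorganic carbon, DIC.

DIC = 2.48 mmol/kg

[CO2*] = KH · pCO2 = 10^(−1.40) × 2160×10^-6 = 8.599×10^-5 mol/kg
α₀ = 1/(1 + K1/[H⁺] + K1K2/[H⁺]²) = 1/(1 + 10^+1.43 + 10^-0.06) = 0.03474
DIC = [CO2*]/α₀ = 8.599×10^-5 / 0.03474 = 2.48 mmol/kg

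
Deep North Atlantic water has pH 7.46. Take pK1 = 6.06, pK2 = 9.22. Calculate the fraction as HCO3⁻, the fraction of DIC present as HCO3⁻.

α₁ = 1 / (1 + [H⁺]/K1 + K2/[H⁺]) = 1 / (1 + 10^-1.40 + 10^-1.76)
   = 1 / (1 + 0.039811 + 0.017378) = 1/1.0572 = 0.9459

α₁ = 0.946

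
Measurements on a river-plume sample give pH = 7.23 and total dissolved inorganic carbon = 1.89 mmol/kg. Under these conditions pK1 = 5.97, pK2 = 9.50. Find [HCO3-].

[HCO3⁻] = 1.78 mmol/kg

α₁ = 1 / (1 + [H⁺]/K1 + K2/[H⁺]) = 1 / (1 + 10^-1.26 + 10^-2.27)
   = 1 / (1 + 0.054954 + 0.0053703) = 1/1.0603 = 0.9431
[HCO3⁻] = α₁ × DIC = 0.9431 × 1.89 = 1.78 mmol/kg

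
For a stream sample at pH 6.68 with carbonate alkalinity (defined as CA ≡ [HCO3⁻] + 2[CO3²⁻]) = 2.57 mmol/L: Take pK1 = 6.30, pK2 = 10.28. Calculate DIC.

CA = [HCO3⁻] + 2[CO3²⁻] = (α₁ + 2α₂)·DIC
At pH 6.68: [H⁺]/K1 = 10^-0.38 = 0.41687, K2/[H⁺] = 10^-3.60 = 0.00025119
α₁ = 1/(1 + 0.41687 + 0.00025119) = 1/1.4171 = 0.7057; α₂ = α₁·K2/[H⁺] = 0.0001773
α₁ + 2α₂ = 0.7060
DIC = CA / (α₁ + 2α₂) = 2.57 / 0.7060 = 3.64 mmol/L

DIC = 3.64 mmol/L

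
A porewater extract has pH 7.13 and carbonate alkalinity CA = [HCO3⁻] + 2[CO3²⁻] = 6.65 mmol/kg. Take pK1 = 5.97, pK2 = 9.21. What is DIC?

CA = [HCO3⁻] + 2[CO3²⁻] = (α₁ + 2α₂)·DIC
At pH 7.13: [H⁺]/K1 = 10^-1.16 = 0.069183, K2/[H⁺] = 10^-2.08 = 0.0083176
α₁ = 1/(1 + 0.069183 + 0.0083176) = 1/1.0775 = 0.9281; α₂ = α₁·K2/[H⁺] = 0.007719
α₁ + 2α₂ = 0.9435
DIC = CA / (α₁ + 2α₂) = 6.65 / 0.9435 = 7.05 mmol/kg

DIC = 7.05 mmol/kg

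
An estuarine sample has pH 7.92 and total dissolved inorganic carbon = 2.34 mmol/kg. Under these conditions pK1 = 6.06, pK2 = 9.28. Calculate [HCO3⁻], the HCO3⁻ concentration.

α₁ = 1 / (1 + [H⁺]/K1 + K2/[H⁺]) = 1 / (1 + 10^-1.86 + 10^-1.36)
   = 1 / (1 + 0.013804 + 0.043652) = 1/1.0575 = 0.9457
[HCO3⁻] = α₁ × DIC = 0.9457 × 2.34 = 2.21 mmol/kg

[HCO3⁻] = 2.21 mmol/kg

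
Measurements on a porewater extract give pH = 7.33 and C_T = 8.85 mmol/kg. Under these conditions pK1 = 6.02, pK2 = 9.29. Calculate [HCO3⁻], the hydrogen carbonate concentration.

[HCO3⁻] = 8.35 mmol/kg

α₁ = 1 / (1 + [H⁺]/K1 + K2/[H⁺]) = 1 / (1 + 10^-1.31 + 10^-1.96)
   = 1 / (1 + 0.048978 + 0.010965) = 1/1.0599 = 0.9434
[HCO3⁻] = α₁ × DIC = 0.9434 × 8.85 = 8.35 mmol/kg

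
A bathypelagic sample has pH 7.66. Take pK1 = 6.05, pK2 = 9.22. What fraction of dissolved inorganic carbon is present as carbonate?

α₂ = 0.0262

α₂ = 1 / (1 + [H⁺]/K2 + [H⁺]²/(K1K2)) = 1 / (1 + 10^+1.56 + 10^-0.05)
   = 1 / (1 + 36.308 + 0.89125) = 1/38.199 = 0.02618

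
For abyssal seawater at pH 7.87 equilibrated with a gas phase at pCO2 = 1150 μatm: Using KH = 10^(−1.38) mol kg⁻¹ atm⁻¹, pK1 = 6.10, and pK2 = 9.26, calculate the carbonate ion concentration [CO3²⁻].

[CO3²⁻] = 0.115 mmol/kg

[CO2*] = KH · pCO2 = 10^(−1.38) × 1150×10^-6 = 4.794×10^-5 mol/kg
α₀ = 1/(1 + K1/[H⁺] + K1K2/[H⁺]²) = 1/(1 + 10^+1.77 + 10^+0.38) = 0.01606
DIC = [CO2*]/α₀ = 4.794×10^-5 / 0.01606 = 2.986 mmol/kg
[CO3²⁻] = α₂·DIC; α₂ = 0.03851, so [CO3²⁻] = 0.03851 × 2.986 = 0.115 mmol/kg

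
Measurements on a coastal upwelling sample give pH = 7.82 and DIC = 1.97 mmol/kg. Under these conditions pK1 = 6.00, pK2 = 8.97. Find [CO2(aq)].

α₀ = 1 / (1 + K1/[H⁺] + K1K2/[H⁺]²) = 1 / (1 + 10^+1.82 + 10^+0.67)
   = 1 / (1 + 66.069 + 4.6774) = 1/71.747 = 0.01394
[CO2*] = α₀ × DIC = 0.01394 × 1.97 = 0.0275 mmol/kg

[CO2*] = 0.0275 mmol/kg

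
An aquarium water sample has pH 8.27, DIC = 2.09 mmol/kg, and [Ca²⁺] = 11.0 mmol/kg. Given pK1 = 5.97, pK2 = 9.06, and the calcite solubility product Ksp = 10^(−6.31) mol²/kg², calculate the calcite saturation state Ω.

α₂ = 1 / (1 + [H⁺]/K2 + [H⁺]²/(K1K2)) = 1 / (1 + 10^+0.79 + 10^-1.51)
   = 1 / (1 + 6.1660 + 0.030903) = 1/7.1969 = 0.1389
[CO3²⁻] = α₂ × DIC = 0.1389 × 2.09 = 0.2904 mmol/kg
Ksp = 10^(−6.31) = 4.898×10^-7
Ω = [Ca²⁺][CO3²⁻]/Ksp = (11.0×10^-3)(2.904×10^-4) / 4.898×10^-7 = 6.52

Ω = 6.52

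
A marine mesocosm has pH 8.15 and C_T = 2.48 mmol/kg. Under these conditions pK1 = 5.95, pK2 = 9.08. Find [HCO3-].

α₁ = 1 / (1 + [H⁺]/K1 + K2/[H⁺]) = 1 / (1 + 10^-2.20 + 10^-0.93)
   = 1 / (1 + 0.0063096 + 0.11749) = 1/1.1238 = 0.8898
[HCO3⁻] = α₁ × DIC = 0.8898 × 2.48 = 2.21 mmol/kg

[HCO3⁻] = 2.21 mmol/kg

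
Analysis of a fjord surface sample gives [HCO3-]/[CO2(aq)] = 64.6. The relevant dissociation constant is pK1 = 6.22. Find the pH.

From K1 = [H⁺][HCO3-]/[CO2(aq)]:  pH = pK1 + log₁₀([HCO3-]/[CO2(aq)])
log₁₀(64.6) = +1.810
pH = 6.22 + (+1.810) = 8.03

pH = 8.03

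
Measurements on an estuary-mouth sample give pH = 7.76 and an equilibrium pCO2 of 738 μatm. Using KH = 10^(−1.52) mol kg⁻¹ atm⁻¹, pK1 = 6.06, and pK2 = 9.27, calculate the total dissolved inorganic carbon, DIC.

[CO2*] = KH · pCO2 = 10^(−1.52) × 738×10^-6 = 2.229×10^-5 mol/kg
α₀ = 1/(1 + K1/[H⁺] + K1K2/[H⁺]²) = 1/(1 + 10^+1.70 + 10^+0.19) = 0.01899
DIC = [CO2*]/α₀ = 2.229×10^-5 / 0.01899 = 1.17 mmol/kg

DIC = 1.17 mmol/kg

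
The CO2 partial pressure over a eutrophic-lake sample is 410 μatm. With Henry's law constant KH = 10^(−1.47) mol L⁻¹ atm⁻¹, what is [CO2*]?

[CO2*] = 13.9 μmol/L

KH = 10^(−1.47) = 3.388×10^-2 mol L⁻¹ atm⁻¹
[CO2*] = KH · pCO2 = 3.388×10^-2 × 410×10^-6 atm = 1.39×10^-5 mol/L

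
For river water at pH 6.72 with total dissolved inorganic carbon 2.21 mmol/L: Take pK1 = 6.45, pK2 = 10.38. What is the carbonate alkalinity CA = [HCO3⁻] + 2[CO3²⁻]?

CA = 1.44 mmol/L

CA = [HCO3⁻] + 2[CO3²⁻] = (α₁ + 2α₂)·DIC
At pH 6.72: [H⁺]/K1 = 10^-0.27 = 0.53703, K2/[H⁺] = 10^-3.66 = 0.00021878
α₁ = 1/(1 + 0.53703 + 0.00021878) = 1/1.5373 = 0.6505; α₂ = α₁·K2/[H⁺] = 0.0001423
α₁ + 2α₂ = 0.6508
CA = 0.6508 × 2.21 = 1.44 mmol/L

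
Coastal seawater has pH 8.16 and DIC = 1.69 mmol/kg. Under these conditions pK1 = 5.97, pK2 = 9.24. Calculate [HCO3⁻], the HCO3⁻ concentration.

α₁ = 1 / (1 + [H⁺]/K1 + K2/[H⁺]) = 1 / (1 + 10^-2.19 + 10^-1.08)
   = 1 / (1 + 0.0064565 + 0.083176) = 1/1.0896 = 0.9177
[HCO3⁻] = α₁ × DIC = 0.9177 × 1.69 = 1.55 mmol/kg

[HCO3⁻] = 1.55 mmol/kg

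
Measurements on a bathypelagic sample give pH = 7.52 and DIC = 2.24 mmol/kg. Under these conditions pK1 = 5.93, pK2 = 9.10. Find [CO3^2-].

[CO3²⁻] = 0.0560 mmol/kg

α₂ = 1 / (1 + [H⁺]/K2 + [H⁺]²/(K1K2)) = 1 / (1 + 10^+1.58 + 10^-0.01)
   = 1 / (1 + 38.019 + 0.97724) = 1/39.996 = 0.02500
[CO3²⁻] = α₂ × DIC = 0.02500 × 2.24 = 0.0560 mmol/kg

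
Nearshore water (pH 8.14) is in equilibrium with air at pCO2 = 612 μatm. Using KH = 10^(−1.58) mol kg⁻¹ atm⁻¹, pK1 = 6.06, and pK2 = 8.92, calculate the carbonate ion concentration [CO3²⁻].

[CO2*] = KH · pCO2 = 10^(−1.58) × 612×10^-6 = 1.610×10^-5 mol/kg
α₀ = 1/(1 + K1/[H⁺] + K1K2/[H⁺]²) = 1/(1 + 10^+2.08 + 10^+1.30) = 0.007083
DIC = [CO2*]/α₀ = 1.610×10^-5 / 0.007083 = 2.273 mmol/kg
[CO3²⁻] = α₂·DIC; α₂ = 0.1413, so [CO3²⁻] = 0.1413 × 2.273 = 0.321 mmol/kg

[CO3²⁻] = 0.321 mmol/kg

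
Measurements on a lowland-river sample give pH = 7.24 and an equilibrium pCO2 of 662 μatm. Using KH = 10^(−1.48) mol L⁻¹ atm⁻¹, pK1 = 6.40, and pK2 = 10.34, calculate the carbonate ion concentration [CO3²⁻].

[CO2*] = KH · pCO2 = 10^(−1.48) × 662×10^-6 = 2.192×10^-5 mol/L
α₀ = 1/(1 + K1/[H⁺] + K1K2/[H⁺]²) = 1/(1 + 10^+0.84 + 10^-2.26) = 0.1262
DIC = [CO2*]/α₀ = 2.192×10^-5 / 0.1262 = 0.1737 mmol/L
[CO3²⁻] = α₂·DIC; α₂ = 0.0006935, so [CO3²⁻] = 0.0006935 × 0.1737 = 0.000120 mmol/L = 0.120 μmol/L

[CO3²⁻] = 0.120 μmol/L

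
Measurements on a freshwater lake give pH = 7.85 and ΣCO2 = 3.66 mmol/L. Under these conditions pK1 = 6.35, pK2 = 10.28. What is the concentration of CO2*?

α₀ = 1 / (1 + K1/[H⁺] + K1K2/[H⁺]²) = 1 / (1 + 10^+1.50 + 10^-0.93)
   = 1 / (1 + 31.623 + 0.11749) = 1/32.740 = 0.03054
[CO2*] = α₀ × DIC = 0.03054 × 3.66 = 0.112 mmol/L

[CO2*] = 0.112 mmol/L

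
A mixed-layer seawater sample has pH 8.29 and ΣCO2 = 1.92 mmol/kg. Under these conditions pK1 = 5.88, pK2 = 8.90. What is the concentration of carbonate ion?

[CO3²⁻] = 0.377 mmol/kg

α₂ = 1 / (1 + [H⁺]/K2 + [H⁺]²/(K1K2)) = 1 / (1 + 10^+0.61 + 10^-1.80)
   = 1 / (1 + 4.0738 + 0.015849) = 1/5.0897 = 0.1965
[CO3²⁻] = α₂ × DIC = 0.1965 × 1.92 = 0.377 mmol/kg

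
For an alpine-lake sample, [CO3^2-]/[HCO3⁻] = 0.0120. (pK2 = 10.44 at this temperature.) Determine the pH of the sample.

pH = 8.52

From K2 = [H⁺][CO3^2-]/[HCO3⁻]:  pH = pK2 + log₁₀([CO3^2-]/[HCO3⁻])
log₁₀(0.0120) = -1.921
pH = 10.44 + (-1.921) = 8.52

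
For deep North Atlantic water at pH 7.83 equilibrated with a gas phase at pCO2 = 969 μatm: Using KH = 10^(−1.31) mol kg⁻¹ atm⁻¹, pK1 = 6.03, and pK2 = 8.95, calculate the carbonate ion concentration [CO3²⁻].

[CO2*] = KH · pCO2 = 10^(−1.31) × 969×10^-6 = 4.746×10^-5 mol/kg
α₀ = 1/(1 + K1/[H⁺] + K1K2/[H⁺]²) = 1/(1 + 10^+1.80 + 10^+0.68) = 0.01452
DIC = [CO2*]/α₀ = 4.746×10^-5 / 0.01452 = 3.269 mmol/kg
[CO3²⁻] = α₂·DIC; α₂ = 0.06949, so [CO3²⁻] = 0.06949 × 3.269 = 0.227 mmol/kg

[CO3²⁻] = 0.227 mmol/kg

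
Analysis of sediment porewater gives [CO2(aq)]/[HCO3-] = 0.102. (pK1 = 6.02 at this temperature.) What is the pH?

pH = 7.01

From K1 = [H⁺][HCO3-]/[CO2(aq)]:  pH = pK1 − log₁₀([CO2(aq)]/[HCO3-])
log₁₀(0.102) = -0.991
pH = 6.02 − (-0.991) = 7.01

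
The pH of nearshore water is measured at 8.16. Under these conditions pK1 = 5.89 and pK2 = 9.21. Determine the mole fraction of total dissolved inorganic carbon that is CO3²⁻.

α₂ = 1 / (1 + [H⁺]/K2 + [H⁺]²/(K1K2)) = 1 / (1 + 10^+1.05 + 10^-1.22)
   = 1 / (1 + 11.220 + 0.060256) = 1/12.280 = 0.08143

α₂ = 0.0814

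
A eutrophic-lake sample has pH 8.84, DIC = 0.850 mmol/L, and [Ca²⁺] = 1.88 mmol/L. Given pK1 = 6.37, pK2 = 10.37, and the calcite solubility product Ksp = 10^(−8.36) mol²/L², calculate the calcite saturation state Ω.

α₂ = 1 / (1 + [H⁺]/K2 + [H⁺]²/(K1K2)) = 1 / (1 + 10^+1.53 + 10^-0.94)
   = 1 / (1 + 33.884 + 0.11482) = 1/34.999 = 0.02857
[CO3²⁻] = α₂ × DIC = 0.02857 × 0.850 = 0.02429 mmol/L
Ksp = 10^(−8.36) = 4.365×10^-9
Ω = [Ca²⁺][CO3²⁻]/Ksp = (1.88×10^-3)(2.429×10^-5) / 4.365×10^-9 = 10.5

Ω = 10.5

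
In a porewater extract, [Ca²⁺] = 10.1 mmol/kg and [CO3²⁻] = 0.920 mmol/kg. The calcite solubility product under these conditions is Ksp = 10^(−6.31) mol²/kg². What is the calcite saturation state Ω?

Ω = 19.0

Ksp = 10^(−6.31) = 4.898×10^-7
Ω = [Ca²⁺][CO3²⁻]/Ksp = (10.1×10^-3)(0.920×10^-3) / 4.898×10^-7 = 19.0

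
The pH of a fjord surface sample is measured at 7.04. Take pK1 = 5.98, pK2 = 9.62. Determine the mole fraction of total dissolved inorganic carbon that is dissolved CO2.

α₀ = 0.0799

α₀ = 1 / (1 + K1/[H⁺] + K1K2/[H⁺]²) = 1 / (1 + 10^+1.06 + 10^-1.52)
   = 1 / (1 + 11.482 + 0.030200) = 1/12.512 = 0.07992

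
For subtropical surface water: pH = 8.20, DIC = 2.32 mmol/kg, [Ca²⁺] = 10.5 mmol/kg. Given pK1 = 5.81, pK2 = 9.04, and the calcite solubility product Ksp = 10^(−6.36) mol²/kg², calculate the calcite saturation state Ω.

Ω = 7.02

α₂ = 1 / (1 + [H⁺]/K2 + [H⁺]²/(K1K2)) = 1 / (1 + 10^+0.84 + 10^-1.55)
   = 1 / (1 + 6.9183 + 0.028184) = 1/7.9465 = 0.1258
[CO3²⁻] = α₂ × DIC = 0.1258 × 2.32 = 0.2920 mmol/kg
Ksp = 10^(−6.36) = 4.365×10^-7
Ω = [Ca²⁺][CO3²⁻]/Ksp = (10.5×10^-3)(2.920×10^-4) / 4.365×10^-7 = 7.02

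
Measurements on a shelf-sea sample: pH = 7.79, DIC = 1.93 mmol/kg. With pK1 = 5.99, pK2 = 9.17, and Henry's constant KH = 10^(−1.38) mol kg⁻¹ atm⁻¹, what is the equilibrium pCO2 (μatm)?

pCO2 = 694 μatm

α₀ = 1 / (1 + K1/[H⁺] + K1K2/[H⁺]²) = 1 / (1 + 10^+1.80 + 10^+0.42)
   = 1 / (1 + 63.096 + 2.6303) = 1/66.726 = 0.01499
[CO2*] = α₀ × DIC = 0.01499 × 1.93 = 0.02892 mmol/kg
pCO2 = [CO2*]/KH = 2.892×10^-5 / 4.169×10^-2 = 694 μatm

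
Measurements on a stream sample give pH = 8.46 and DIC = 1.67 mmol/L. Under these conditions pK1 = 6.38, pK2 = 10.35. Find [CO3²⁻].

[CO3²⁻] = 0.0211 mmol/L

α₂ = 1 / (1 + [H⁺]/K2 + [H⁺]²/(K1K2)) = 1 / (1 + 10^+1.89 + 10^-0.19)
   = 1 / (1 + 77.625 + 0.64565) = 1/79.270 = 0.01262
[CO3²⁻] = α₂ × DIC = 0.01262 × 1.67 = 0.0211 mmol/L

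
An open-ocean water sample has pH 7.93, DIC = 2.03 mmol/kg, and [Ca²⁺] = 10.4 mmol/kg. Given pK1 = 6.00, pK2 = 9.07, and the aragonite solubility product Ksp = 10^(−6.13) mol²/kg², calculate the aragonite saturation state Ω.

α₂ = 1 / (1 + [H⁺]/K2 + [H⁺]²/(K1K2)) = 1 / (1 + 10^+1.14 + 10^-0.79)
   = 1 / (1 + 13.804 + 0.16218) = 1/14.966 = 0.06682
[CO3²⁻] = α₂ × DIC = 0.06682 × 2.03 = 0.1356 mmol/kg
Ksp = 10^(−6.13) = 7.413×10^-7
Ω = [Ca²⁺][CO3²⁻]/Ksp = (10.4×10^-3)(1.356×10^-4) / 7.413×10^-7 = 1.90

Ω = 1.90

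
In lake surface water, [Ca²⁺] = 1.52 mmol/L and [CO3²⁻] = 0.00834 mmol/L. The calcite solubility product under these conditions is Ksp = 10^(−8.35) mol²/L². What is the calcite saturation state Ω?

Ksp = 10^(−8.35) = 4.467×10^-9
Ω = [Ca²⁺][CO3²⁻]/Ksp = (1.52×10^-3)(0.00834×10^-3) / 4.467×10^-9 = 2.84

Ω = 2.84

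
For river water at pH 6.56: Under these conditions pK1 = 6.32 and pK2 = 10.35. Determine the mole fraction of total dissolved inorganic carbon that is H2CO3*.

α₀ = 1 / (1 + K1/[H⁺] + K1K2/[H⁺]²) = 1 / (1 + 10^+0.24 + 10^-3.55)
   = 1 / (1 + 1.7378 + 0.00028184) = 1/2.7381 = 0.3652

α₀ = 0.365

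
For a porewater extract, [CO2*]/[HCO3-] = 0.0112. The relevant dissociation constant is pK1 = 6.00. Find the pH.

pH = 7.95

From K1 = [H⁺][HCO3-]/[CO2*]:  pH = pK1 − log₁₀([CO2*]/[HCO3-])
log₁₀(0.0112) = -1.951
pH = 6.00 − (-1.951) = 7.95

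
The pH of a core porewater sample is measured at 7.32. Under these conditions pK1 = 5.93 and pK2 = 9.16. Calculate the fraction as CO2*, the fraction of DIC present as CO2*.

α₀ = 0.0386

α₀ = 1 / (1 + K1/[H⁺] + K1K2/[H⁺]²) = 1 / (1 + 10^+1.39 + 10^-0.45)
   = 1 / (1 + 24.547 + 0.35481) = 1/25.902 = 0.03861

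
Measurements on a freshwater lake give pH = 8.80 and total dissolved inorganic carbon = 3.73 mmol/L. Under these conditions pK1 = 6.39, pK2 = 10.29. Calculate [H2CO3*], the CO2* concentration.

α₀ = 1 / (1 + K1/[H⁺] + K1K2/[H⁺]²) = 1 / (1 + 10^+2.41 + 10^+0.92)
   = 1 / (1 + 257.04 + 8.3176) = 1/266.36 = 0.003754
[CO2*] = α₀ × DIC = 0.003754 × 3.73 = 0.0140 mmol/L = 14.0 μmol/L

[CO2*] = 14.0 μmol/L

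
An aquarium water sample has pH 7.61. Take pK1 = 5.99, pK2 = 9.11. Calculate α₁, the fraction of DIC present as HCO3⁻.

α₁ = 1 / (1 + [H⁺]/K1 + K2/[H⁺]) = 1 / (1 + 10^-1.62 + 10^-1.50)
   = 1 / (1 + 0.023988 + 0.031623) = 1/1.0556 = 0.9473

α₁ = 0.947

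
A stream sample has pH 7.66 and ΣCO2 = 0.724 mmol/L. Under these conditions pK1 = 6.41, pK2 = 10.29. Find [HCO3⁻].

[HCO3⁻] = 0.684 mmol/L

α₁ = 1 / (1 + [H⁺]/K1 + K2/[H⁺]) = 1 / (1 + 10^-1.25 + 10^-2.63)
   = 1 / (1 + 0.056234 + 0.0023442) = 1/1.0586 = 0.9447
[HCO3⁻] = α₁ × DIC = 0.9447 × 0.724 = 0.684 mmol/L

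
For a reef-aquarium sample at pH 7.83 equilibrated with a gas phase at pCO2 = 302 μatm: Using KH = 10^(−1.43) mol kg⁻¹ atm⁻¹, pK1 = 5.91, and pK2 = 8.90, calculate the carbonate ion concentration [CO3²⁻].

[CO2*] = KH · pCO2 = 10^(−1.43) × 302×10^-6 = 1.122×10^-5 mol/kg
α₀ = 1/(1 + K1/[H⁺] + K1K2/[H⁺]²) = 1/(1 + 10^+1.92 + 10^+0.85) = 0.01096
DIC = [CO2*]/α₀ = 1.122×10^-5 / 0.01096 = 1.024 mmol/kg
[CO3²⁻] = α₂·DIC; α₂ = 0.07758, so [CO3²⁻] = 0.07758 × 1.024 = 0.0794 mmol/kg

[CO3²⁻] = 0.0794 mmol/kg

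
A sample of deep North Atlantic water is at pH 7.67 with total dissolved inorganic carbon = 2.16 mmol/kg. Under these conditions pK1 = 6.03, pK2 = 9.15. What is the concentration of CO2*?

[CO2*] = 0.0469 mmol/kg

α₀ = 1 / (1 + K1/[H⁺] + K1K2/[H⁺]²) = 1 / (1 + 10^+1.64 + 10^+0.16)
   = 1 / (1 + 43.652 + 1.4454) = 1/46.097 = 0.02169
[CO2*] = α₀ × DIC = 0.02169 × 2.16 = 0.0469 mmol/kg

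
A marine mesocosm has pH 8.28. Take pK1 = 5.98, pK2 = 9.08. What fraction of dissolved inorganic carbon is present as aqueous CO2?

α₀ = 0.00431

α₀ = 1 / (1 + K1/[H⁺] + K1K2/[H⁺]²) = 1 / (1 + 10^+2.30 + 10^+1.50)
   = 1 / (1 + 199.53 + 31.623) = 1/232.15 = 0.004308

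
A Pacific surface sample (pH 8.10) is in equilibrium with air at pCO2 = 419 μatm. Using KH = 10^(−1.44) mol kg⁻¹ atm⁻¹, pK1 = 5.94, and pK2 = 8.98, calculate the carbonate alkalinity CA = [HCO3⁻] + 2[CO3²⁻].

CA = 2.78 mmol/kg

[CO2*] = KH · pCO2 = 10^(−1.44) × 419×10^-6 = 1.521×10^-5 mol/kg
α₀ = 1/(1 + K1/[H⁺] + K1K2/[H⁺]²) = 1/(1 + 10^+2.16 + 10^+1.28) = 0.006075
DIC = [CO2*]/α₀ = 1.521×10^-5 / 0.006075 = 2.504 mmol/kg
CA = (α₁ + 2α₂)·DIC = (0.8782 + 2×0.1158) × 2.504 = 2.78 mmol/kg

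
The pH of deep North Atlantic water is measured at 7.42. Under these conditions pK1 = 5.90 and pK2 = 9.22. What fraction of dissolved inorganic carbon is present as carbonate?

α₂ = 0.0152

α₂ = 1 / (1 + [H⁺]/K2 + [H⁺]²/(K1K2)) = 1 / (1 + 10^+1.80 + 10^+0.28)
   = 1 / (1 + 63.096 + 1.9055) = 1/66.001 = 0.01515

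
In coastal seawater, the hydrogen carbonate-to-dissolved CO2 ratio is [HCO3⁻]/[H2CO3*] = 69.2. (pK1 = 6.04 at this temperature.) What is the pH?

From K1 = [H⁺][HCO3⁻]/[H2CO3*]:  pH = pK1 + log₁₀([HCO3⁻]/[H2CO3*])
log₁₀(69.2) = +1.840
pH = 6.04 + (+1.840) = 7.88

pH = 7.88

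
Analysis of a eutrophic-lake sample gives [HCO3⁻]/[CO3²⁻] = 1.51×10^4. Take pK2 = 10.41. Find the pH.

From K2 = [H⁺][CO3²⁻]/[HCO3⁻]:  pH = pK2 − log₁₀([HCO3⁻]/[CO3²⁻])
log₁₀(1.51×10^4) = +4.179
pH = 10.41 − (+4.179) = 6.23

pH = 6.23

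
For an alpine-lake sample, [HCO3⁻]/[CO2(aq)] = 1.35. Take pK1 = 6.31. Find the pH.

From K1 = [H⁺][HCO3⁻]/[CO2(aq)]:  pH = pK1 + log₁₀([HCO3⁻]/[CO2(aq)])
log₁₀(1.35) = +0.130
pH = 6.31 + (+0.130) = 6.44

pH = 6.44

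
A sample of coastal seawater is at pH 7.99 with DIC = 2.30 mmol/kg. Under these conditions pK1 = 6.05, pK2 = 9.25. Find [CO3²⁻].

[CO3²⁻] = 0.119 mmol/kg

α₂ = 1 / (1 + [H⁺]/K2 + [H⁺]²/(K1K2)) = 1 / (1 + 10^+1.26 + 10^-0.68)
   = 1 / (1 + 18.197 + 0.20893) = 1/19.406 = 0.05153
[CO3²⁻] = α₂ × DIC = 0.05153 × 2.30 = 0.119 mmol/kg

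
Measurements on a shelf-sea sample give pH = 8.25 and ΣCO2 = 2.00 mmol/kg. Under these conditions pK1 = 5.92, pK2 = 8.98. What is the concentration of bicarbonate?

[HCO3⁻] = 1.68 mmol/kg

α₁ = 1 / (1 + [H⁺]/K1 + K2/[H⁺]) = 1 / (1 + 10^-2.33 + 10^-0.73)
   = 1 / (1 + 0.0046774 + 0.18621) = 1/1.1909 = 0.8397
[HCO3⁻] = α₁ × DIC = 0.8397 × 2.00 = 1.68 mmol/kg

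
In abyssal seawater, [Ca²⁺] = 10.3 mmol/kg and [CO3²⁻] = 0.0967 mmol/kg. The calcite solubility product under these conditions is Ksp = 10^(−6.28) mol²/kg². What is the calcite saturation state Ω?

Ω = 1.90

Ksp = 10^(−6.28) = 5.248×10^-7
Ω = [Ca²⁺][CO3²⁻]/Ksp = (10.3×10^-3)(0.0967×10^-3) / 5.248×10^-7 = 1.90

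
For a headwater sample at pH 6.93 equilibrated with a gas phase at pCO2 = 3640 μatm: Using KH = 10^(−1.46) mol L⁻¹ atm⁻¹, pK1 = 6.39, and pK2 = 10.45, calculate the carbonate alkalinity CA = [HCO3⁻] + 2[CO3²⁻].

[CO2*] = KH · pCO2 = 10^(−1.46) × 3640×10^-6 = 1.262×10^-4 mol/L
α₀ = 1/(1 + K1/[H⁺] + K1K2/[H⁺]²) = 1/(1 + 10^+0.54 + 10^-2.98) = 0.2238
DIC = [CO2*]/α₀ = 1.262×10^-4 / 0.2238 = 0.5640 mmol/L
CA = (α₁ + 2α₂)·DIC = (0.7760 + 2×0.0002343) × 0.5640 = 0.438 mmol/L

CA = 0.438 mmol/L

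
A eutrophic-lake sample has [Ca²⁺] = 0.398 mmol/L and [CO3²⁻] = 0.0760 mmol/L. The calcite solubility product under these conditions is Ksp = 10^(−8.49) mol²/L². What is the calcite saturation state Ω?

Ω = 9.35

Ksp = 10^(−8.49) = 3.236×10^-9
Ω = [Ca²⁺][CO3²⁻]/Ksp = (0.398×10^-3)(0.0760×10^-3) / 3.236×10^-9 = 9.35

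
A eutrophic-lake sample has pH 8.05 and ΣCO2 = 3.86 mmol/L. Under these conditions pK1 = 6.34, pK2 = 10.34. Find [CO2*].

α₀ = 1 / (1 + K1/[H⁺] + K1K2/[H⁺]²) = 1 / (1 + 10^+1.71 + 10^-0.58)
   = 1 / (1 + 51.286 + 0.26303) = 1/52.549 = 0.01903
[CO2*] = α₀ × DIC = 0.01903 × 3.86 = 0.0735 mmol/L

[CO2*] = 0.0735 mmol/L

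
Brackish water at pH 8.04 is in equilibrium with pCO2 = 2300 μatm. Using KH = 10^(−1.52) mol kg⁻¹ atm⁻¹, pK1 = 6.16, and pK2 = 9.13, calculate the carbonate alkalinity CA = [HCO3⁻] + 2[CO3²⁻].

CA = 6.13 mmol/kg

[CO2*] = KH · pCO2 = 10^(−1.52) × 2300×10^-6 = 6.946×10^-5 mol/kg
α₀ = 1/(1 + K1/[H⁺] + K1K2/[H⁺]²) = 1/(1 + 10^+1.88 + 10^+0.79) = 0.01204
DIC = [CO2*]/α₀ = 6.946×10^-5 / 0.01204 = 5.767 mmol/kg
CA = (α₁ + 2α₂)·DIC = (0.9137 + 2×0.07427) × 5.767 = 6.13 mmol/kg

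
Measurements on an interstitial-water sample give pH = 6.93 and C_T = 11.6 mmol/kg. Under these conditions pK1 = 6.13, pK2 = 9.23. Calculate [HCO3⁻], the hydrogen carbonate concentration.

α₁ = 1 / (1 + [H⁺]/K1 + K2/[H⁺]) = 1 / (1 + 10^-0.80 + 10^-2.30)
   = 1 / (1 + 0.15849 + 0.0050119) = 1/1.1635 = 0.8595
[HCO3⁻] = α₁ × DIC = 0.8595 × 11.6 = 9.97 mmol/kg

[HCO3⁻] = 9.97 mmol/kg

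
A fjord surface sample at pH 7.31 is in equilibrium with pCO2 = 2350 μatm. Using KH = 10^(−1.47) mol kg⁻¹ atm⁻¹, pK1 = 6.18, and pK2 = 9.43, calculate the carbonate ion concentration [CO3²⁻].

[CO3²⁻] = 8.15 μmol/kg

[CO2*] = KH · pCO2 = 10^(−1.47) × 2350×10^-6 = 7.963×10^-5 mol/kg
α₀ = 1/(1 + K1/[H⁺] + K1K2/[H⁺]²) = 1/(1 + 10^+1.13 + 10^-0.99) = 0.06853
DIC = [CO2*]/α₀ = 7.963×10^-5 / 0.06853 = 1.162 mmol/kg
[CO3²⁻] = α₂·DIC; α₂ = 0.007013, so [CO3²⁻] = 0.007013 × 1.162 = 0.00815 mmol/kg = 8.15 μmol/kg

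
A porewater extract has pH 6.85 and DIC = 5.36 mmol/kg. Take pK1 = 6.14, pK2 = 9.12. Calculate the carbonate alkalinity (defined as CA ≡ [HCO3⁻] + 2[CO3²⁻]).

CA = [HCO3⁻] + 2[CO3²⁻] = (α₁ + 2α₂)·DIC
At pH 6.85: [H⁺]/K1 = 10^-0.71 = 0.19498, K2/[H⁺] = 10^-2.27 = 0.0053703
α₁ = 1/(1 + 0.19498 + 0.0053703) = 1/1.2004 = 0.8331; α₂ = α₁·K2/[H⁺] = 0.004474
α₁ + 2α₂ = 0.8420
CA = 0.8420 × 5.36 = 4.51 mmol/kg

CA = 4.51 mmol/kg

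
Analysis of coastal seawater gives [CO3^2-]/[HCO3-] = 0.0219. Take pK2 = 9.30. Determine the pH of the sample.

From K2 = [H⁺][CO3^2-]/[HCO3-]:  pH = pK2 + log₁₀([CO3^2-]/[HCO3-])
log₁₀(0.0219) = -1.660
pH = 9.30 + (-1.660) = 7.64

pH = 7.64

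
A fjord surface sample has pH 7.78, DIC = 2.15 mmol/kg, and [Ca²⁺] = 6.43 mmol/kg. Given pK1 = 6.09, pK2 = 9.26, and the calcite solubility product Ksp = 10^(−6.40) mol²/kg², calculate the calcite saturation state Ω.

Ω = 1.09

α₂ = 1 / (1 + [H⁺]/K2 + [H⁺]²/(K1K2)) = 1 / (1 + 10^+1.48 + 10^-0.21)
   = 1 / (1 + 30.200 + 0.61660) = 1/31.816 = 0.03143
[CO3²⁻] = α₂ × DIC = 0.03143 × 2.15 = 0.06758 mmol/kg
Ksp = 10^(−6.40) = 3.981×10^-7
Ω = [Ca²⁺][CO3²⁻]/Ksp = (6.43×10^-3)(6.758×10^-5) / 3.981×10^-7 = 1.09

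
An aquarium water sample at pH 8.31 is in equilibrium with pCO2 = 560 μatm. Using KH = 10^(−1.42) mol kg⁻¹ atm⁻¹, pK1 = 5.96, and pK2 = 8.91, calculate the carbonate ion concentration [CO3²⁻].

[CO3²⁻] = 1.20 mmol/kg

[CO2*] = KH · pCO2 = 10^(−1.42) × 560×10^-6 = 2.129×10^-5 mol/kg
α₀ = 1/(1 + K1/[H⁺] + K1K2/[H⁺]²) = 1/(1 + 10^+2.35 + 10^+1.75) = 0.003557
DIC = [CO2*]/α₀ = 2.129×10^-5 / 0.003557 = 5.985 mmol/kg
[CO3²⁻] = α₂·DIC; α₂ = 0.2000, so [CO3²⁻] = 0.2000 × 5.985 = 1.20 mmol/kg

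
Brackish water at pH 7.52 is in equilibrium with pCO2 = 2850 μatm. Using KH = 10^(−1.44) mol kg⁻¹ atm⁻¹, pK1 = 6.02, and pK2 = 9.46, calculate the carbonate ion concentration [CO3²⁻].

[CO2*] = KH · pCO2 = 10^(−1.44) × 2850×10^-6 = 1.035×10^-4 mol/kg
α₀ = 1/(1 + K1/[H⁺] + K1K2/[H⁺]²) = 1/(1 + 10^+1.50 + 10^-0.44) = 0.03032
DIC = [CO2*]/α₀ = 1.035×10^-4 / 0.03032 = 3.413 mmol/kg
[CO3²⁻] = α₂·DIC; α₂ = 0.01101, so [CO3²⁻] = 0.01101 × 3.413 = 0.0376 mmol/kg

[CO3²⁻] = 0.0376 mmol/kg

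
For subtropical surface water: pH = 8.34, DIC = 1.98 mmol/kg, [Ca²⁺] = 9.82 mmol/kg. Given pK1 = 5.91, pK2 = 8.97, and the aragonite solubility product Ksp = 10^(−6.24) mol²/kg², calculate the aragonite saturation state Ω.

α₂ = 1 / (1 + [H⁺]/K2 + [H⁺]²/(K1K2)) = 1 / (1 + 10^+0.63 + 10^-1.80)
   = 1 / (1 + 4.2658 + 0.015849) = 1/5.2816 = 0.1893
[CO3²⁻] = α₂ × DIC = 0.1893 × 1.98 = 0.3749 mmol/kg
Ksp = 10^(−6.24) = 5.754×10^-7
Ω = [Ca²⁺][CO3²⁻]/Ksp = (9.82×10^-3)(3.749×10^-4) / 5.754×10^-7 = 6.40

Ω = 6.40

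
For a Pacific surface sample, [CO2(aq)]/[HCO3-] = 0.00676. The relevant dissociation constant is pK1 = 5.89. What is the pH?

pH = 8.06

From K1 = [H⁺][HCO3-]/[CO2(aq)]:  pH = pK1 − log₁₀([CO2(aq)]/[HCO3-])
log₁₀(0.00676) = -2.170
pH = 5.89 − (-2.170) = 8.06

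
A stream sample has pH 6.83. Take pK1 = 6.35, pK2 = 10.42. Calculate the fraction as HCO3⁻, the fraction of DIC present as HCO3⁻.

α₁ = 0.751

α₁ = 1 / (1 + [H⁺]/K1 + K2/[H⁺]) = 1 / (1 + 10^-0.48 + 10^-3.59)
   = 1 / (1 + 0.33113 + 0.00025704) = 1/1.3314 = 0.7511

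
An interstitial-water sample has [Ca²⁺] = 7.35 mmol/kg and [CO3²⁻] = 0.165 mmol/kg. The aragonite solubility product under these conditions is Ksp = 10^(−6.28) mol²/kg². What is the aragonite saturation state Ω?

Ksp = 10^(−6.28) = 5.248×10^-7
Ω = [Ca²⁺][CO3²⁻]/Ksp = (7.35×10^-3)(0.165×10^-3) / 5.248×10^-7 = 2.31

Ω = 2.31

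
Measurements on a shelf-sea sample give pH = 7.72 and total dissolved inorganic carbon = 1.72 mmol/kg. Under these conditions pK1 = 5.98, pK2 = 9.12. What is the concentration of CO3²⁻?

[CO3²⁻] = 0.0647 mmol/kg

α₂ = 1 / (1 + [H⁺]/K2 + [H⁺]²/(K1K2)) = 1 / (1 + 10^+1.40 + 10^-0.34)
   = 1 / (1 + 25.119 + 0.45709) = 1/26.576 = 0.03763
[CO3²⁻] = α₂ × DIC = 0.03763 × 1.72 = 0.0647 mmol/kg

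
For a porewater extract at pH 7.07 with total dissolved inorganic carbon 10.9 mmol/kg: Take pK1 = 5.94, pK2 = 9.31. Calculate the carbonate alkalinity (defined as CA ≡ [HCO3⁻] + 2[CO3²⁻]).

CA = [HCO3⁻] + 2[CO3²⁻] = (α₁ + 2α₂)·DIC
At pH 7.07: [H⁺]/K1 = 10^-1.13 = 0.074131, K2/[H⁺] = 10^-2.24 = 0.0057544
α₁ = 1/(1 + 0.074131 + 0.0057544) = 1/1.0799 = 0.9260; α₂ = α₁·K2/[H⁺] = 0.005329
α₁ + 2α₂ = 0.9367
CA = 0.9367 × 10.9 = 10.2 mmol/kg

CA = 10.2 mmol/kg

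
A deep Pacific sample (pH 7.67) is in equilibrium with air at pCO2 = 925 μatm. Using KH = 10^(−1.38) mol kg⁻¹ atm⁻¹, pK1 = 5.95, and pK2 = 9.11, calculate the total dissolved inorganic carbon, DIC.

[CO2*] = KH · pCO2 = 10^(−1.38) × 925×10^-6 = 3.856×10^-5 mol/kg
α₀ = 1/(1 + K1/[H⁺] + K1K2/[H⁺]²) = 1/(1 + 10^+1.72 + 10^+0.28) = 0.01806
DIC = [CO2*]/α₀ = 3.856×10^-5 / 0.01806 = 2.14 mmol/kg

DIC = 2.14 mmol/kg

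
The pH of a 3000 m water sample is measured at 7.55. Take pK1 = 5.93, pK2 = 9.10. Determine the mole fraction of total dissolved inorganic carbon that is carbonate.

α₂ = 0.0268

α₂ = 1 / (1 + [H⁺]/K2 + [H⁺]²/(K1K2)) = 1 / (1 + 10^+1.55 + 10^-0.07)
   = 1 / (1 + 35.481 + 0.85114) = 1/37.332 = 0.02679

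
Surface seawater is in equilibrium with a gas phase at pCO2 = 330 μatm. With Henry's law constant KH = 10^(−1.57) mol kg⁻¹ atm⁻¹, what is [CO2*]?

KH = 10^(−1.57) = 2.692×10^-2 mol kg⁻¹ atm⁻¹
[CO2*] = KH · pCO2 = 2.692×10^-2 × 330×10^-6 atm = 8.88×10^-6 mol/kg

[CO2*] = 8.88 μmol/kg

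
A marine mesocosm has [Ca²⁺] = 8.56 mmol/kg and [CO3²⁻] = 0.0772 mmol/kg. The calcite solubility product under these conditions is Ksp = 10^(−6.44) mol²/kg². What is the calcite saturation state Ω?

Ω = 1.82

Ksp = 10^(−6.44) = 3.631×10^-7
Ω = [Ca²⁺][CO3²⁻]/Ksp = (8.56×10^-3)(0.0772×10^-3) / 3.631×10^-7 = 1.82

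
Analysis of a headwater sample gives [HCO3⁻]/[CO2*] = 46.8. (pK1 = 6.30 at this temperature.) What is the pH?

From K1 = [H⁺][HCO3⁻]/[CO2*]:  pH = pK1 + log₁₀([HCO3⁻]/[CO2*])
log₁₀(46.8) = +1.670
pH = 6.30 + (+1.670) = 7.97

pH = 7.97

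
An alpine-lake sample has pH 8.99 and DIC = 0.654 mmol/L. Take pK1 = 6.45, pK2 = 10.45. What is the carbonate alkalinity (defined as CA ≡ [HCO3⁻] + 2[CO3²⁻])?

CA = 0.674 mmol/L

CA = [HCO3⁻] + 2[CO3²⁻] = (α₁ + 2α₂)·DIC
At pH 8.99: [H⁺]/K1 = 10^-2.54 = 0.0028840, K2/[H⁺] = 10^-1.46 = 0.034674
α₁ = 1/(1 + 0.0028840 + 0.034674) = 1/1.0376 = 0.9638; α₂ = α₁·K2/[H⁺] = 0.03342
α₁ + 2α₂ = 1.0306
CA = 1.0306 × 0.654 = 0.674 mmol/L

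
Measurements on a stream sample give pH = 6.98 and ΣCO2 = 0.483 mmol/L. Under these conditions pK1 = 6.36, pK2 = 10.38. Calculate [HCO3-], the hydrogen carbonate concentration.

α₁ = 1 / (1 + [H⁺]/K1 + K2/[H⁺]) = 1 / (1 + 10^-0.62 + 10^-3.40)
   = 1 / (1 + 0.23988 + 0.00039811) = 1/1.2403 = 0.8063
[HCO3⁻] = α₁ × DIC = 0.8063 × 0.483 = 0.389 mmol/L

[HCO3⁻] = 0.389 mmol/L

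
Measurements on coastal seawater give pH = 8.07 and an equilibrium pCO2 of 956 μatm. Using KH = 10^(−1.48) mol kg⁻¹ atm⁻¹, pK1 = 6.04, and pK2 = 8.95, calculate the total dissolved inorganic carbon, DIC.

[CO2*] = KH · pCO2 = 10^(−1.48) × 956×10^-6 = 3.166×10^-5 mol/kg
α₀ = 1/(1 + K1/[H⁺] + K1K2/[H⁺]²) = 1/(1 + 10^+2.03 + 10^+1.15) = 0.008178
DIC = [CO2*]/α₀ = 3.166×10^-5 / 0.008178 = 3.87 mmol/kg

DIC = 3.87 mmol/kg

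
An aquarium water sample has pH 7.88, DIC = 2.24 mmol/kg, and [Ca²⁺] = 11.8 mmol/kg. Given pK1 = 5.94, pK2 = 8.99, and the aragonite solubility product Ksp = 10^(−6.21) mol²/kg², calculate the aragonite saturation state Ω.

α₂ = 1 / (1 + [H⁺]/K2 + [H⁺]²/(K1K2)) = 1 / (1 + 10^+1.11 + 10^-0.83)
   = 1 / (1 + 12.882 + 0.14791) = 1/14.030 = 0.07127
[CO3²⁻] = α₂ × DIC = 0.07127 × 2.24 = 0.1597 mmol/kg
Ksp = 10^(−6.21) = 6.166×10^-7
Ω = [Ca²⁺][CO3²⁻]/Ksp = (11.8×10^-3)(1.597×10^-4) / 6.166×10^-7 = 3.06

Ω = 3.06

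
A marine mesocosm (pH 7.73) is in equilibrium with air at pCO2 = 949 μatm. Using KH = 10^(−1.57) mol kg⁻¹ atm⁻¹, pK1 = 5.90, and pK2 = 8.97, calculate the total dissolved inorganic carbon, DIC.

DIC = 1.85 mmol/kg

[CO2*] = KH · pCO2 = 10^(−1.57) × 949×10^-6 = 2.554×10^-5 mol/kg
α₀ = 1/(1 + K1/[H⁺] + K1K2/[H⁺]²) = 1/(1 + 10^+1.83 + 10^+0.59) = 0.01379
DIC = [CO2*]/α₀ = 2.554×10^-5 / 0.01379 = 1.85 mmol/kg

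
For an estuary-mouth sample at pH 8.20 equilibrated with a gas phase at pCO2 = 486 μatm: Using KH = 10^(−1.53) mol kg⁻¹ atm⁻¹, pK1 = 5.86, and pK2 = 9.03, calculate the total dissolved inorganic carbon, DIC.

[CO2*] = KH · pCO2 = 10^(−1.53) × 486×10^-6 = 1.434×10^-5 mol/kg
α₀ = 1/(1 + K1/[H⁺] + K1K2/[H⁺]²) = 1/(1 + 10^+2.34 + 10^+1.51) = 0.003966
DIC = [CO2*]/α₀ = 1.434×10^-5 / 0.003966 = 3.62 mmol/kg

DIC = 3.62 mmol/kg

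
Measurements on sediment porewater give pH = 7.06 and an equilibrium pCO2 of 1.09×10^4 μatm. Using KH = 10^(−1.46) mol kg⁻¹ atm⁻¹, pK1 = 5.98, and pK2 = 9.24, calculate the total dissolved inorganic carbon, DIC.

DIC = 4.95 mmol/kg

[CO2*] = KH · pCO2 = 10^(−1.46) × 1.09×10^4×10^-6 = 3.779×10^-4 mol/kg
α₀ = 1/(1 + K1/[H⁺] + K1K2/[H⁺]²) = 1/(1 + 10^+1.08 + 10^-1.10) = 0.07632
DIC = [CO2*]/α₀ = 3.779×10^-4 / 0.07632 = 4.95 mmol/kg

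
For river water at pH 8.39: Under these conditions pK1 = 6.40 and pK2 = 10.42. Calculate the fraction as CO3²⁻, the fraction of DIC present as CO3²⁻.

α₂ = 1 / (1 + [H⁺]/K2 + [H⁺]²/(K1K2)) = 1 / (1 + 10^+2.03 + 10^+0.04)
   = 1 / (1 + 107.15 + 1.0965) = 1/109.25 = 0.009153

α₂ = 0.00915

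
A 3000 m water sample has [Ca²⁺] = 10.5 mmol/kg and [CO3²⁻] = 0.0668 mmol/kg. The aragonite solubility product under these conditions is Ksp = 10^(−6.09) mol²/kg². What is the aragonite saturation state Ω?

Ω = 0.863

Ksp = 10^(−6.09) = 8.128×10^-7
Ω = [Ca²⁺][CO3²⁻]/Ksp = (10.5×10^-3)(0.0668×10^-3) / 8.128×10^-7 = 0.863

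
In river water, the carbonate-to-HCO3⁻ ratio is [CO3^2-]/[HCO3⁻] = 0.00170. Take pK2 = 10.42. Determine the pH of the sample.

pH = 7.65

From K2 = [H⁺][CO3^2-]/[HCO3⁻]:  pH = pK2 + log₁₀([CO3^2-]/[HCO3⁻])
log₁₀(0.00170) = -2.770
pH = 10.42 + (-2.770) = 7.65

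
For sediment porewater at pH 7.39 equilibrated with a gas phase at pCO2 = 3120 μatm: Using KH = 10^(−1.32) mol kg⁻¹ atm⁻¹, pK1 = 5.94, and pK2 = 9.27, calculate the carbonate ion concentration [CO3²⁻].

[CO2*] = KH · pCO2 = 10^(−1.32) × 3120×10^-6 = 1.493×10^-4 mol/kg
α₀ = 1/(1 + K1/[H⁺] + K1K2/[H⁺]²) = 1/(1 + 10^+1.45 + 10^-0.43) = 0.03383
DIC = [CO2*]/α₀ = 1.493×10^-4 / 0.03383 = 4.414 mmol/kg
[CO3²⁻] = α₂·DIC; α₂ = 0.01257, so [CO3²⁻] = 0.01257 × 4.414 = 0.0555 mmol/kg

[CO3²⁻] = 0.0555 mmol/kg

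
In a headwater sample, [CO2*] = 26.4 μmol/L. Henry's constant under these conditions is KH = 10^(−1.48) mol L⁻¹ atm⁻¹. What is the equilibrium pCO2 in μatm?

pCO2 = 797 μatm

KH = 10^(−1.48) = 3.311×10^-2 mol L⁻¹ atm⁻¹
pCO2 = [CO2*]/KH = 26.4×10^-6 / 3.311×10^-2 = 7.97×10^-4 atm = 797 μatm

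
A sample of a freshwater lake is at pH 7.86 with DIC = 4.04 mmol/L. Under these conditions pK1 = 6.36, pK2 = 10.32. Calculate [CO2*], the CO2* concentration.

α₀ = 1 / (1 + K1/[H⁺] + K1K2/[H⁺]²) = 1 / (1 + 10^+1.50 + 10^-0.96)
   = 1 / (1 + 31.623 + 0.10965) = 1/32.732 = 0.03055
[CO2*] = α₀ × DIC = 0.03055 × 4.04 = 0.123 mmol/L

[CO2*] = 0.123 mmol/L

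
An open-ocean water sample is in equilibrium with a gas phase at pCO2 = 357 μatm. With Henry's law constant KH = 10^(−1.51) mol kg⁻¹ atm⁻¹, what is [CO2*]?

[CO2*] = 11.0 μmol/kg

KH = 10^(−1.51) = 3.090×10^-2 mol kg⁻¹ atm⁻¹
[CO2*] = KH · pCO2 = 3.090×10^-2 × 357×10^-6 atm = 1.10×10^-5 mol/kg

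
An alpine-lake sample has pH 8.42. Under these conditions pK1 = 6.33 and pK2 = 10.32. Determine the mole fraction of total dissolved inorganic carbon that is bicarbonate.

α₁ = 0.980

α₁ = 1 / (1 + [H⁺]/K1 + K2/[H⁺]) = 1 / (1 + 10^-2.09 + 10^-1.90)
   = 1 / (1 + 0.0081283 + 0.012589) = 1/1.0207 = 0.9797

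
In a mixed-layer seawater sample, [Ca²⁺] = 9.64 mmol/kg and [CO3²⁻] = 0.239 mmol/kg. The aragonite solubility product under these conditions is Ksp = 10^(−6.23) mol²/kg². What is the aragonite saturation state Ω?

Ω = 3.91

Ksp = 10^(−6.23) = 5.888×10^-7
Ω = [Ca²⁺][CO3²⁻]/Ksp = (9.64×10^-3)(0.239×10^-3) / 5.888×10^-7 = 3.91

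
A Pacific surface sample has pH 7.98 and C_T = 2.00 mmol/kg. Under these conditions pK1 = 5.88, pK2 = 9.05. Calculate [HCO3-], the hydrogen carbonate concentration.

α₁ = 1 / (1 + [H⁺]/K1 + K2/[H⁺]) = 1 / (1 + 10^-2.10 + 10^-1.07)
   = 1 / (1 + 0.0079433 + 0.085114) = 1/1.0931 = 0.9149
[HCO3⁻] = α₁ × DIC = 0.9149 × 2.00 = 1.83 mmol/kg

[HCO3⁻] = 1.83 mmol/kg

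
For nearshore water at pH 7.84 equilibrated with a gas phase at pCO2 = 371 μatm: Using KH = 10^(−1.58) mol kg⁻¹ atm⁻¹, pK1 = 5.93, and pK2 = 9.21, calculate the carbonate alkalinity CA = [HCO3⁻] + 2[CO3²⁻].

CA = 0.861 mmol/kg

[CO2*] = KH · pCO2 = 10^(−1.58) × 371×10^-6 = 9.758×10^-6 mol/kg
α₀ = 1/(1 + K1/[H⁺] + K1K2/[H⁺]²) = 1/(1 + 10^+1.91 + 10^+0.54) = 0.01166
DIC = [CO2*]/α₀ = 9.758×10^-6 / 0.01166 = 0.8368 mmol/kg
CA = (α₁ + 2α₂)·DIC = (0.9479 + 2×0.04044) × 0.8368 = 0.861 mmol/kg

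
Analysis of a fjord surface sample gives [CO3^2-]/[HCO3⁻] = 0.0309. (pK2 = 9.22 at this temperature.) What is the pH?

From K2 = [H⁺][CO3^2-]/[HCO3⁻]:  pH = pK2 + log₁₀([CO3^2-]/[HCO3⁻])
log₁₀(0.0309) = -1.510
pH = 9.22 + (-1.510) = 7.71

pH = 7.71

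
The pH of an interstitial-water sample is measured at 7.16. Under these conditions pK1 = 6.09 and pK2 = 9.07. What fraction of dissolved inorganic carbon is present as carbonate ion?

α₂ = 1 / (1 + [H⁺]/K2 + [H⁺]²/(K1K2)) = 1 / (1 + 10^+1.91 + 10^+0.84)
   = 1 / (1 + 81.283 + 6.9183) = 1/89.201 = 0.01121

α₂ = 0.0112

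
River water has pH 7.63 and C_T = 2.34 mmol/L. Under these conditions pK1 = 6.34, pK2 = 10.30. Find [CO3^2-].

α₂ = 1 / (1 + [H⁺]/K2 + [H⁺]²/(K1K2)) = 1 / (1 + 10^+2.67 + 10^+1.38)
   = 1 / (1 + 467.74 + 23.988) = 1/492.72 = 0.002030
[CO3²⁻] = α₂ × DIC = 0.002030 × 2.34 = 0.00475 mmol/L = 4.75 μmol/L

[CO3²⁻] = 4.75 μmol/L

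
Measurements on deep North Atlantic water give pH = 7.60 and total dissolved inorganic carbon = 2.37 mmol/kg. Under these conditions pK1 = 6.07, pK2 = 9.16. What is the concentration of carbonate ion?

[CO3²⁻] = 0.0618 mmol/kg

α₂ = 1 / (1 + [H⁺]/K2 + [H⁺]²/(K1K2)) = 1 / (1 + 10^+1.56 + 10^+0.03)
   = 1 / (1 + 36.308 + 1.0715) = 1/38.379 = 0.02606
[CO3²⁻] = α₂ × DIC = 0.02606 × 2.37 = 0.0618 mmol/kg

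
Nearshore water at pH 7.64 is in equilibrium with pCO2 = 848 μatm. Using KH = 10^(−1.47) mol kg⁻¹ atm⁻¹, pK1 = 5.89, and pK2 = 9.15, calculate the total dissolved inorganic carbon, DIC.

[CO2*] = KH · pCO2 = 10^(−1.47) × 848×10^-6 = 2.873×10^-5 mol/kg
α₀ = 1/(1 + K1/[H⁺] + K1K2/[H⁺]²) = 1/(1 + 10^+1.75 + 10^+0.24) = 0.01696
DIC = [CO2*]/α₀ = 2.873×10^-5 / 0.01696 = 1.69 mmol/kg

DIC = 1.69 mmol/kg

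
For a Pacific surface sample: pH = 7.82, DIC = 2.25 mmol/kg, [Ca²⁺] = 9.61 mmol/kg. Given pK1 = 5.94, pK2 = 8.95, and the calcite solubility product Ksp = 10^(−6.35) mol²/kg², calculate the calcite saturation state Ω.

α₂ = 1 / (1 + [H⁺]/K2 + [H⁺]²/(K1K2)) = 1 / (1 + 10^+1.13 + 10^-0.75)
   = 1 / (1 + 13.490 + 0.17783) = 1/14.667 = 0.06818
[CO3²⁻] = α₂ × DIC = 0.06818 × 2.25 = 0.1534 mmol/kg
Ksp = 10^(−6.35) = 4.467×10^-7
Ω = [Ca²⁺][CO3²⁻]/Ksp = (9.61×10^-3)(1.534×10^-4) / 4.467×10^-7 = 3.30

Ω = 3.30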